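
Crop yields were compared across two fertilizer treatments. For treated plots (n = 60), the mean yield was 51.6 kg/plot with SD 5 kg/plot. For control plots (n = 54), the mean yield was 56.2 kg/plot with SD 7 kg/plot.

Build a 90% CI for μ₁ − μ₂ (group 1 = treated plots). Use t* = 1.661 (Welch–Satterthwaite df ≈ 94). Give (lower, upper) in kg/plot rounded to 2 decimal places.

SE₁ = s₁/√n₁ = 5/√60 = 0.6455; SE₂ = 7/√54 = 0.9526.
Independent samples, unequal variances: SE_diff = √(SE₁² + SE₂²) = √(0.41667025 + 0.90744676) = 1.1507.
t* = 1.661, so margin of error = 1.661 × 1.1507 = 1.9113.
Difference in means = 51.6 − 56.2 = -4.6000.
-4.6000 ± 1.9113 → (-6.51, -2.69).

(-6.51, -2.69)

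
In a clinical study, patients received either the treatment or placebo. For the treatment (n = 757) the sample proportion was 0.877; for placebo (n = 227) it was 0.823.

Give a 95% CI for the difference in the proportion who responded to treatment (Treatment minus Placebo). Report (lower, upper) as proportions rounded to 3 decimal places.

(-0.001, 0.109)

The two standard errors are √(0.8770×0.1230/757) = 0.01194 and √(0.8230×0.1770/227) = 0.02533.
Because the samples are independent, SE_diff = √(0.01194² + 0.02533²) = 0.02800.
Using z* = 1.960 for 95%, ME = 1.960 × 0.02800 = 0.05488.
p̂₁ − p̂₂ = 0.0540; interval 0.0540 ± 0.05488 gives (-0.001, 0.109).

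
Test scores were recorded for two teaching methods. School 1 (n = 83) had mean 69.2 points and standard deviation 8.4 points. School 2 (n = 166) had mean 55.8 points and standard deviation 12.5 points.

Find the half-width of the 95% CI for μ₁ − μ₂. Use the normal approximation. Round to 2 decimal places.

Standard errors of each mean: 8.4/√83 = 0.9220 and 12.5/√166 = 0.9702.
SE(x̄₁ − x̄₂) = √(0.9220² + 0.9702²) = 1.3384 for independent samples with unequal variances.
With z* = 1.960, the margin is 1.960 × 1.3384 = 2.6233.

2.62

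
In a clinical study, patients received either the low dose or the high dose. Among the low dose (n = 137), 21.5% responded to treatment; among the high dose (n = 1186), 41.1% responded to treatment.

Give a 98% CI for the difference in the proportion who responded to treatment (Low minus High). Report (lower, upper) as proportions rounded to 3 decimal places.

(-0.284, -0.108)

The two standard errors are √(0.2150×0.7850/137) = 0.03510 and √(0.4110×0.5890/1186) = 0.01429.
Because the samples are independent, SE_diff = √(0.03510² + 0.01429²) = 0.03790.
Using z* = 2.326 for 98%, ME = 2.326 × 0.03790 = 0.08816.
p̂₁ − p̂₂ = -0.1960; interval -0.1960 ± 0.08816 gives (-0.284, -0.108).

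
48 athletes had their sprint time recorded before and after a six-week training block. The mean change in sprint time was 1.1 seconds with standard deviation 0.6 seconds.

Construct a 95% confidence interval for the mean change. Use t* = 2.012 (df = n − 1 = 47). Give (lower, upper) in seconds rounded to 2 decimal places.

Paired design: SE = s_d/√n = 0.6/√48 = 0.0866.
t* = 2.012; margin of error = 2.012 × 0.0866 = 0.1742.
1.1 ± 0.1742 → (0.93, 1.27).

(0.93, 1.27)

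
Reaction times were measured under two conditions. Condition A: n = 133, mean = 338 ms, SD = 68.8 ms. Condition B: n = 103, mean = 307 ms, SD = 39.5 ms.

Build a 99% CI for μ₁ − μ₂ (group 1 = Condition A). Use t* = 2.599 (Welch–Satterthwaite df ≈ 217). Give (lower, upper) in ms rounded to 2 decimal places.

Standard errors of each mean: 68.8/√133 = 5.9657 and 39.5/√103 = 3.8921.
SE(x̄₁ − x̄₂) = √(5.9657² + 3.8921²) = 7.1231 for independent samples with unequal variances.
With t* = 2.599, the margin is 2.599 × 7.1231 = 18.5129.
x̄₁ − x̄₂ = 338 − 307 = 31.0000; the interval is 31.0000 ± 18.5129 = (12.49, 49.51).

(12.49, 49.51)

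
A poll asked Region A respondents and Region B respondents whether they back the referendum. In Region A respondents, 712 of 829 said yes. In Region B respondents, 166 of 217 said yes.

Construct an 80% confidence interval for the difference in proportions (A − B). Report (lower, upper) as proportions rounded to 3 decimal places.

p̂₁ = 712/829 = 0.8589 and p̂₂ = 166/217 = 0.7650.
SE₁ = √(p̂₁(1−p̂₁)/n₁) = √(0.8589·0.1411/829) = 0.01209; SE₂ = √(0.7650·0.2350/217) = 0.02878.
Independent samples: SE of the difference = √(SE₁² + SE₂²) = √(0.0001461681 + 0.0008282884) = 0.03122.
z* for 80% confidence is 1.282, so the margin of error is 1.282 × 0.03122 = 0.04002.
Point estimate p̂₁ − p̂₂ = 0.8589 − 0.7650 = 0.0939.
0.0939 ± 0.04002 → (0.054, 0.134).

(0.054, 0.134)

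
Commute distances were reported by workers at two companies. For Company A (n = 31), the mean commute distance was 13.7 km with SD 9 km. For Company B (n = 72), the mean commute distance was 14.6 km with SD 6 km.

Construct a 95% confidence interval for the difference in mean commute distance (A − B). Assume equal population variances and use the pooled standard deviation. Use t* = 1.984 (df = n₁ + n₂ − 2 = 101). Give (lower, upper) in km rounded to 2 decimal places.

(-3.89, 2.09)

Pooled variance s_p² = [30·9² + 71·6²] / (31+72−2) = 49.3663, so s_p = 7.0261.
SE_diff = s_p·√(1/n₁ + 1/n₂) = 7.0261·√(1/31 + 1/72) = 1.5093.
t* = 1.984; margin = 1.984 × 1.5093 = 2.9945.
Difference = 13.7 − 14.6 = -0.9000.
-0.9000 ± 2.9945 → (-3.89, 2.09).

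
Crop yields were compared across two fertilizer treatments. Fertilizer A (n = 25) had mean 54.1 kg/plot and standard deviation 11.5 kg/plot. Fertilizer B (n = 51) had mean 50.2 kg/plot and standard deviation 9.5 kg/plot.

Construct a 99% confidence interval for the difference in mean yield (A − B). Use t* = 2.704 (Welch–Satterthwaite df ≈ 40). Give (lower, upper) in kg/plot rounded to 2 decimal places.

(-3.28, 11.08)

SE₁ = s₁/√n₁ = 11.5/√25 = 2.3000; SE₂ = 9.5/√51 = 1.3303.
Independent samples, unequal variances: SE_diff = √(SE₁² + SE₂²) = √(5.29 + 1.76969809) = 2.6570.
t* = 2.704, so margin of error = 2.704 × 2.6570 = 7.1845.
Difference in means = 54.1 − 50.2 = 3.9000.
3.9000 ± 7.1845 → (-3.28, 11.08).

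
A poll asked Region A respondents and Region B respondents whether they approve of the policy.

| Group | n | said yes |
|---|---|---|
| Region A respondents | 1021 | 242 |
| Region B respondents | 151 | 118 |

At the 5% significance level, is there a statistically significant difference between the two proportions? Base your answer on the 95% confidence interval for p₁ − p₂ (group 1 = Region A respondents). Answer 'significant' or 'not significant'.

significant

First, p̂₁ = 242/1021 = 0.2370; p̂₂ = 118/151 = 0.7815.
The two standard errors are √(0.2370×0.7630/1021) = 0.01331 and √(0.7815×0.2185/151) = 0.03363.
Because the samples are independent, SE_diff = √(0.01331² + 0.03363²) = 0.03617.
Using z* = 1.960 for 95%, ME = 1.960 × 0.03617 = 0.07089.
p̂₁ − p̂₂ = -0.5445; interval -0.5445 ± 0.07089 gives (-0.61539, -0.47361).
The interval (-0.61539, -0.47361) does not contain 0, so the difference is significant.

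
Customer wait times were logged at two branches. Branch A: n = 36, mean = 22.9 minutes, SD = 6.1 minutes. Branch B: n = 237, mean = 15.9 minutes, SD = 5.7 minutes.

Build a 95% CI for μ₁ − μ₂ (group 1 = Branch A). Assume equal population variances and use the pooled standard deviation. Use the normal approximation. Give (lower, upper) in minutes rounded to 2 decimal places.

Pooled variance s_p² = [35·6.1² + 236·5.7²] / (36+237−2) = 33.0996, so s_p = 5.7532.
SE_diff = s_p·√(1/n₁ + 1/n₂) = 5.7532·√(1/36 + 1/237) = 1.0291.
z* = 1.960; margin = 1.960 × 1.0291 = 2.0170.
Difference = 22.9 − 15.9 = 7.0000.
7.0000 ± 2.0170 → (4.98, 9.02).

(4.98, 9.02)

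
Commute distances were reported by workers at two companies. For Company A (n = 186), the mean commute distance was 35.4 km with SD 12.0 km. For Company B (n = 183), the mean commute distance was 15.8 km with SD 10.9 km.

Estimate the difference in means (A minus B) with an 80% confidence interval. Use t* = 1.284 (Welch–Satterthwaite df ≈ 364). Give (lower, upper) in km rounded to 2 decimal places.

(18.07, 21.13)

Per-group SEs: s₁/√n₁ = 12.0/√186 = 0.8799, s₂/√n₂ = 10.9/√183 = 0.8058.
Unpooled SE of the difference: √(0.77422401 + 0.64931364) = 1.1931.
Margin of error = t* · SE = 1.284 × 1.1931 = 1.5319.
x̄₁ − x̄₂ = 35.4 − 15.8 = 19.6000.
CI: 19.6000 ± 1.5319 = (18.07, 21.13).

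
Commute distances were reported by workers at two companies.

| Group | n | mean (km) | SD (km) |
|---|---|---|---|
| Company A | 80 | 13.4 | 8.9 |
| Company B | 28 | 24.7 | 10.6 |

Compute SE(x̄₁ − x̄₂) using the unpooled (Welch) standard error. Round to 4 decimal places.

2.2367

Per-group SEs: s₁/√n₁ = 8.9/√80 = 0.9951, s₂/√n₂ = 10.6/√28 = 2.0032.
Unpooled SE of the difference: √(0.99022401 + 4.01281024) = 2.2367.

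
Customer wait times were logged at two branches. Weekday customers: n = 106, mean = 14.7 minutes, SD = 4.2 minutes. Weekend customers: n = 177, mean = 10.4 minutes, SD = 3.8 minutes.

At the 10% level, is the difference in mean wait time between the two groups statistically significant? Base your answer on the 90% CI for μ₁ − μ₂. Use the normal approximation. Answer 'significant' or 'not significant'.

Standard errors of each mean: 4.2/√106 = 0.4079 and 3.8/√177 = 0.2856.
SE(x̄₁ − x̄₂) = √(0.4079² + 0.2856²) = 0.4979 for independent samples with unequal variances.
With z* = 1.645, the margin is 1.645 × 0.4979 = 0.8190.
x̄₁ − x̄₂ = 14.7 − 10.4 = 4.3000; the interval is 4.3000 ± 0.8190 = (3.4810, 5.1190).
The interval (3.4810, 5.1190) does not contain 0, so the difference is significant.

significant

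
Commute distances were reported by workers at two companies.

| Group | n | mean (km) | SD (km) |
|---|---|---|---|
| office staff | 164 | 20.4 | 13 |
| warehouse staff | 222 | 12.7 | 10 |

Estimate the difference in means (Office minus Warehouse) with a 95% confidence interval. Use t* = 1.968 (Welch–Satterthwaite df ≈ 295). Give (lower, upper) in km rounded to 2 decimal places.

SE₁ = s₁/√n₁ = 13/√164 = 1.0151; SE₂ = 10/√222 = 0.6712.
Independent samples, unequal variances: SE_diff = √(SE₁² + SE₂²) = √(1.03042801 + 0.45050944) = 1.2169.
t* = 1.968, so margin of error = 1.968 × 1.2169 = 2.3949.
Difference in means = 20.4 − 12.7 = 7.7000.
7.7000 ± 2.3949 → (5.31, 10.09).

(5.31, 10.09)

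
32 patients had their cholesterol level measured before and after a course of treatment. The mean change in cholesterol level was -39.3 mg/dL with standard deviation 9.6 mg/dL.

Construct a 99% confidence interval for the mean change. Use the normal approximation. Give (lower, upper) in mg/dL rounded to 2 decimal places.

This is a matched-pairs design, so SE = s_d/√n = 9.6/√32 = 1.6971.
Margin = 2.576 × 1.6971 = 4.3717; the interval is -39.3 ± 4.3717 = (-43.67, -34.93).

(-43.67, -34.93)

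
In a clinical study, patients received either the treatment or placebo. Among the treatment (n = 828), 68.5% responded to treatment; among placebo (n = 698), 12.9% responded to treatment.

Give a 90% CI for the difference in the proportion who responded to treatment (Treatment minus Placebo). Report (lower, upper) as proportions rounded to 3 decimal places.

SE₁ = √(p̂₁(1−p̂₁)/n₁) = √(0.6850·0.3150/828) = 0.01614; SE₂ = √(0.1290·0.8710/698) = 0.01269.
Independent samples: SE of the difference = √(SE₁² + SE₂²) = √(0.0002604996 + 0.0001610361) = 0.02053.
z* for 90% confidence is 1.645, so the margin of error is 1.645 × 0.02053 = 0.03377.
Point estimate p̂₁ − p̂₂ = 0.6850 − 0.1290 = 0.5560.
0.5560 ± 0.03377 → (0.522, 0.590).

(0.522, 0.590)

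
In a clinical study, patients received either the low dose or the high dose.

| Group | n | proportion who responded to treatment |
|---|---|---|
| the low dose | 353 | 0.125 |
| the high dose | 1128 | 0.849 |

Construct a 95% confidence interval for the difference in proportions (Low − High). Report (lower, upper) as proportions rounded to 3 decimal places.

SE₁ = √(p̂₁(1−p̂₁)/n₁) = √(0.1250·0.8750/353) = 0.01760; SE₂ = √(0.8490·0.1510/1128) = 0.01066.
Independent samples: SE of the difference = √(SE₁² + SE₂²) = √(0.00030976 + 0.0001136356) = 0.02058.
z* for 95% confidence is 1.960, so the margin of error is 1.960 × 0.02058 = 0.04034.
Point estimate p̂₁ − p̂₂ = 0.1250 − 0.8490 = -0.7240.
-0.7240 ± 0.04034 → (-0.764, -0.684).

(-0.764, -0.684)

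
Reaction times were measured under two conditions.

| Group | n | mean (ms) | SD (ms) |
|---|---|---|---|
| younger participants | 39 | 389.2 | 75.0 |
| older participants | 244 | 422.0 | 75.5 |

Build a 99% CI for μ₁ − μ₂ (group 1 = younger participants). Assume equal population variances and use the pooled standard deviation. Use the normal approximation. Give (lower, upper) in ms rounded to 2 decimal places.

(-66.31, 0.71)

s_p = √[((n₁−1)s₁² + (n₂−1)s₂²)/(n₁+n₂−2)] = √[(38·75.0² + 243·75.5²)/281] = 75.4326.
SE = 75.4326·√(1/39 + 1/244) = 13.0084.
With z* = 2.576, margin = 2.576 × 13.0084 = 33.5096.
x̄₁ − x̄₂ = 389.2 − 422.0 = -32.8000; interval -32.8000 ± 33.5096 = (-66.31, 0.71).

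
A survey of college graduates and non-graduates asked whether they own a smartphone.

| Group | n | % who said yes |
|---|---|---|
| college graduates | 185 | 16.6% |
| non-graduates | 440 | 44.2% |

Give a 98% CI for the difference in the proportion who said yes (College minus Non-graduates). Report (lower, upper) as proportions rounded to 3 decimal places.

The two standard errors are √(0.1660×0.8340/185) = 0.02736 and √(0.4420×0.5580/440) = 0.02368.
Because the samples are independent, SE_diff = √(0.02736² + 0.02368²) = 0.03618.
Using z* = 2.326 for 98%, ME = 2.326 × 0.03618 = 0.08415.
p̂₁ − p̂₂ = -0.2760; interval -0.2760 ± 0.08415 gives (-0.360, -0.192).

(-0.360, -0.192)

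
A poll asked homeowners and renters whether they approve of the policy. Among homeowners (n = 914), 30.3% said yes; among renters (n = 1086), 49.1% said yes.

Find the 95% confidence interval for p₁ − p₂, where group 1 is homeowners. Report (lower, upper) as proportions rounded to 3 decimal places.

SE₁ = √(p̂₁(1−p̂₁)/n₁) = √(0.3030·0.6970/914) = 0.01520; SE₂ = √(0.4910·0.5090/1086) = 0.01517.
Independent samples: SE of the difference = √(SE₁² + SE₂²) = √(0.00023104 + 0.0002301289) = 0.02147.
z* for 95% confidence is 1.960, so the margin of error is 1.960 × 0.02147 = 0.04208.
Point estimate p̂₁ − p̂₂ = 0.3030 − 0.4910 = -0.1880.
-0.1880 ± 0.04208 → (-0.230, -0.146).

(-0.230, -0.146)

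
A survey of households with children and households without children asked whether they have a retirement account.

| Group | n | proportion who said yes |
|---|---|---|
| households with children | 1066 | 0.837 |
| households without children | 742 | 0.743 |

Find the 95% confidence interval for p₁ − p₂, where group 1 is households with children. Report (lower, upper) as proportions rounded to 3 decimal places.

(0.056, 0.132)

The two standard errors are √(0.8370×0.1630/1066) = 0.01131 and √(0.7430×0.2570/742) = 0.01604.
Because the samples are independent, SE_diff = √(0.01131² + 0.01604²) = 0.01963.
Using z* = 1.960 for 95%, ME = 1.960 × 0.01963 = 0.03847.
p̂₁ − p̂₂ = 0.0940; interval 0.0940 ± 0.03847 gives (0.056, 0.132).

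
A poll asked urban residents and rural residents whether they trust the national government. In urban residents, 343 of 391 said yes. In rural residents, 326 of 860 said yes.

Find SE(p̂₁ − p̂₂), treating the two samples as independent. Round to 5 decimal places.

p̂₁ = 343/391 = 0.8772 and p̂₂ = 326/860 = 0.3791.
SE₁ = √(p̂₁(1−p̂₁)/n₁) = √(0.8772·0.1228/391) = 0.01660; SE₂ = √(0.3791·0.6209/860) = 0.01654.
Independent samples: SE of the difference = √(SE₁² + SE₂²) = √(0.00027556 + 0.0002735716) = 0.02343.

0.02343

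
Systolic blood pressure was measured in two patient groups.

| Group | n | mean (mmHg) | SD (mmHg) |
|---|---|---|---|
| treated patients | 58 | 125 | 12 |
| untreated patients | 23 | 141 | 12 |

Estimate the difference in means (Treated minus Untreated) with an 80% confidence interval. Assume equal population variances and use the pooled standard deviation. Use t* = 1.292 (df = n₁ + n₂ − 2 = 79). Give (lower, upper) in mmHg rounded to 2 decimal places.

Pooled variance s_p² = [57·12² + 22·12²] / (58+23−2) = 144.0000, so s_p = 12.0000.
SE_diff = s_p·√(1/n₁ + 1/n₂) = 12.0000·√(1/58 + 1/23) = 2.9570.
t* = 1.292; margin = 1.292 × 2.9570 = 3.8204.
Difference = 125 − 141 = -16.0000.
-16.0000 ± 3.8204 → (-19.82, -12.18).

(-19.82, -12.18)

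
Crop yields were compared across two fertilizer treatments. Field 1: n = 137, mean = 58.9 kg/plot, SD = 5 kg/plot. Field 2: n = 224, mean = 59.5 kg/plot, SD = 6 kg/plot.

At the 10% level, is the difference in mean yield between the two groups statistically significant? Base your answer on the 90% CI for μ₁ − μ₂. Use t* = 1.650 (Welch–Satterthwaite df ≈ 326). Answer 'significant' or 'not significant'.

Per-group SEs: s₁/√n₁ = 5/√137 = 0.4272, s₂/√n₂ = 6/√224 = 0.4009.
Unpooled SE of the difference: √(0.18249984 + 0.16072081) = 0.5859.
Margin of error = t* · SE = 1.650 × 0.5859 = 0.9667.
x̄₁ − x̄₂ = 58.9 − 59.5 = -0.6000.
CI: -0.6000 ± 0.9667 = (-1.5667, 0.3667).
The interval (-1.5667, 0.3667) contains 0, so the difference is not significant.

not significant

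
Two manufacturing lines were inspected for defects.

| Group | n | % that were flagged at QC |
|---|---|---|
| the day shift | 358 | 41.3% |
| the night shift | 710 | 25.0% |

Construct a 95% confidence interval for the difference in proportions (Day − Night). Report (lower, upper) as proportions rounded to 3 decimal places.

(0.103, 0.223)

SE₁ = √(p̂₁(1−p̂₁)/n₁) = √(0.4130·0.5870/358) = 0.02602; SE₂ = √(0.2500·0.7500/710) = 0.01625.
Independent samples: SE of the difference = √(SE₁² + SE₂²) = √(0.0006770404 + 0.0002640625) = 0.03068.
z* for 95% confidence is 1.960, so the margin of error is 1.960 × 0.03068 = 0.06013.
Point estimate p̂₁ − p̂₂ = 0.4130 − 0.2500 = 0.1630.
0.1630 ± 0.06013 → (0.103, 0.223).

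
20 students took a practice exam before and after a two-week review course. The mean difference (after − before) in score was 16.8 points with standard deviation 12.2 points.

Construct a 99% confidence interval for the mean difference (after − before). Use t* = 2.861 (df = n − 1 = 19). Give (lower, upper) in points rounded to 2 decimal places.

(9.00, 24.60)

Paired design: SE = s_d/√n = 12.2/√20 = 2.7280.
t* = 2.861; margin of error = 2.861 × 2.7280 = 7.8048.
16.8 ± 7.8048 → (9.00, 24.60).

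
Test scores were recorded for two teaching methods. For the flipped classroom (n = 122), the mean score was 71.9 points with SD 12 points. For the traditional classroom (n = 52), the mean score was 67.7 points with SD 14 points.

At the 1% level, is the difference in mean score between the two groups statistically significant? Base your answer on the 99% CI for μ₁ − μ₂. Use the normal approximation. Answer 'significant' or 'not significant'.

SE₁ = s₁/√n₁ = 12/√122 = 1.0864; SE₂ = 14/√52 = 1.9415.
Independent samples, unequal variances: SE_diff = √(SE₁² + SE₂²) = √(1.18026496 + 3.76942225) = 2.2248.
z* = 2.576, so margin of error = 2.576 × 2.2248 = 5.7311.
Difference in means = 71.9 − 67.7 = 4.2000.
4.2000 ± 5.7311 → (-1.5311, 9.9311).
The interval (-1.5311, 9.9311) contains 0, so the difference is not significant.

not significant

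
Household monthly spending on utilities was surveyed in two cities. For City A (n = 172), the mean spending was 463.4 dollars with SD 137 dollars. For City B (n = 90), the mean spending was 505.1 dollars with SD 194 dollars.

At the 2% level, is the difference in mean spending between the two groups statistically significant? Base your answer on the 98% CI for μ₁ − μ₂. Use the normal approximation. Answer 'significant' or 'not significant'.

Standard errors of each mean: 137/√172 = 10.4462 and 194/√90 = 20.4494.
SE(x̄₁ − x̄₂) = √(10.4462² + 20.4494²) = 22.9630 for independent samples with unequal variances.
With z* = 2.326, the margin is 2.326 × 22.9630 = 53.4119.
x̄₁ − x̄₂ = 463.4 − 505.1 = -41.7000; the interval is -41.7000 ± 53.4119 = (-95.1119, 11.7119).
The interval (-95.1119, 11.7119) contains 0, so the difference is not significant.

not significant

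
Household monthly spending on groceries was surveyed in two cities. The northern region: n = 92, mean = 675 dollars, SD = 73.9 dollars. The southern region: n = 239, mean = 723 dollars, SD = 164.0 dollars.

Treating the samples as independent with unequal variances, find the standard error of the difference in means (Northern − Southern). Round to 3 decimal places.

13.111

SE₁ = s₁/√n₁ = 73.9/√92 = 7.7046; SE₂ = 164.0/√239 = 10.6083.
Independent samples, unequal variances: SE_diff = √(SE₁² + SE₂²) = √(59.36086116 + 112.53602889) = 13.1109.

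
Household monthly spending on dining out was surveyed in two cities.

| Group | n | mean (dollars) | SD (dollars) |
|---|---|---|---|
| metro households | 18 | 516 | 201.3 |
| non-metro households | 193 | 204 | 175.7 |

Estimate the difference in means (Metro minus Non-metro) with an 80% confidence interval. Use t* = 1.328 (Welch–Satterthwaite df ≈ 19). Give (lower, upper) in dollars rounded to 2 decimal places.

Per-group SEs: s₁/√n₁ = 201.3/√18 = 47.4469, s₂/√n₂ = 175.7/√193 = 12.6472.
Unpooled SE of the difference: √(2251.20831961 + 159.95166784) = 49.1036.
Margin of error = t* · SE = 1.328 × 49.1036 = 65.2096.
x̄₁ − x̄₂ = 516 − 204 = 312.0000.
CI: 312.0000 ± 65.2096 = (246.79, 377.21).

(246.79, 377.21)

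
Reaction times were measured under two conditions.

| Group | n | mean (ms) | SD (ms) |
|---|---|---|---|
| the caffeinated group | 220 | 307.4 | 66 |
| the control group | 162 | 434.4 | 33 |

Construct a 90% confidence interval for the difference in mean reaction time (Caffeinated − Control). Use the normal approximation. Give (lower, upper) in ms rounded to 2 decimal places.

Per-group SEs: s₁/√n₁ = 66/√220 = 4.4497, s₂/√n₂ = 33/√162 = 2.5927.
Unpooled SE of the difference: √(19.79983009 + 6.72209329) = 5.1499.
Margin of error = z* · SE = 1.645 × 5.1499 = 8.4716.
x̄₁ − x̄₂ = 307.4 − 434.4 = -127.0000.
CI: -127.0000 ± 8.4716 = (-135.47, -118.53).

(-135.47, -118.53)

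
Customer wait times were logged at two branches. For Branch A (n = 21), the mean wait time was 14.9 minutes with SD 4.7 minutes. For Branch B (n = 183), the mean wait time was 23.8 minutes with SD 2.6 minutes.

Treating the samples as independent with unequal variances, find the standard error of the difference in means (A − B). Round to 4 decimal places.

1.0435

Standard errors of each mean: 4.7/√21 = 1.0256 and 2.6/√183 = 0.1922.
SE(x̄₁ − x̄₂) = √(1.0256² + 0.1922²) = 1.0435 for independent samples with unequal variances.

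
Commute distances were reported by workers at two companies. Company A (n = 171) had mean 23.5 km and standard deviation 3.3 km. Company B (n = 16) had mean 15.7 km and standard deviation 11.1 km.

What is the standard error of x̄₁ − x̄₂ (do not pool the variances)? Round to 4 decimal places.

2.7865

SE₁ = s₁/√n₁ = 3.3/√171 = 0.2524; SE₂ = 11.1/√16 = 2.7750.
Independent samples, unequal variances: SE_diff = √(SE₁² + SE₂²) = √(0.06370576 + 7.700625) = 2.7865.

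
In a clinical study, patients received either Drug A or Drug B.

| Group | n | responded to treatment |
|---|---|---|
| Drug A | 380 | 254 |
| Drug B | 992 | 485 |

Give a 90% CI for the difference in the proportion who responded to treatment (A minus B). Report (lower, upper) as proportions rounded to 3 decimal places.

(0.132, 0.227)

Sample proportions: 254/380 = 0.6684, 485/992 = 0.4889.
Each SE is √(p̂(1−p̂)/n): √(0.6684·0.3316/380) = 0.02415 and √(0.4889·0.5111/992) = 0.01587.
SE(p̂₁ − p̂₂) = √(SE₁² + SE₂²) = √(0.0005832225 + 0.0002518569) = 0.02890, since the two samples are independent.
At 90% confidence z* = 1.645; margin = 1.645 × 0.02890 = 0.04754.
The difference is 0.6684 − 0.4889 = 0.1795, so the interval is 0.1795 ± 0.04754 = (0.132, 0.227).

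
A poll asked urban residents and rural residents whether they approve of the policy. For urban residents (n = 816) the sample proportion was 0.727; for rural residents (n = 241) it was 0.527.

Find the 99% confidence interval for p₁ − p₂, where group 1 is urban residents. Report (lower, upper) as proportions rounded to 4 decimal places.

Each SE is √(p̂(1−p̂)/n): √(0.7270·0.2730/816) = 0.01560 and √(0.5270·0.4730/241) = 0.03216.
SE(p̂₁ − p̂₂) = √(SE₁² + SE₂²) = √(0.00024336 + 0.0010342656) = 0.03574, since the two samples are independent.
At 99% confidence z* = 2.576; margin = 2.576 × 0.03574 = 0.09207.
The difference is 0.7270 − 0.5270 = 0.2000, so the interval is 0.2000 ± 0.09207 = (0.1079, 0.2921).

(0.1079, 0.2921)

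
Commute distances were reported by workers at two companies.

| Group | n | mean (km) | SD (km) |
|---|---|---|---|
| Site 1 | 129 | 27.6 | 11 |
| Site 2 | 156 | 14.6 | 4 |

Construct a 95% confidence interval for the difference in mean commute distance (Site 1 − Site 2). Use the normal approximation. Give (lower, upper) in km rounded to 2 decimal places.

Standard errors of each mean: 11/√129 = 0.9685 and 4/√156 = 0.3203.
SE(x̄₁ − x̄₂) = √(0.9685² + 0.3203²) = 1.0201 for independent samples with unequal variances.
With z* = 1.960, the margin is 1.960 × 1.0201 = 1.9994.
x̄₁ − x̄₂ = 27.6 − 14.6 = 13.0000; the interval is 13.0000 ± 1.9994 = (11.00, 15.00).

(11.00, 15.00)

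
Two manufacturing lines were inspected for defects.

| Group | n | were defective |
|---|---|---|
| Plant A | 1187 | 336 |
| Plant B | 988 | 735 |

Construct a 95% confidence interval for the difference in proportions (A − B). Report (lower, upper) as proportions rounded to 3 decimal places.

First, p̂₁ = 336/1187 = 0.2831; p̂₂ = 735/988 = 0.7439.
The two standard errors are √(0.2831×0.7169/1187) = 0.01308 and √(0.7439×0.2561/988) = 0.01389.
Because the samples are independent, SE_diff = √(0.01308² + 0.01389²) = 0.01908.
Using z* = 1.960 for 95%, ME = 1.960 × 0.01908 = 0.03740.
p̂₁ − p̂₂ = -0.4608; interval -0.4608 ± 0.03740 gives (-0.498, -0.423).

(-0.498, -0.423)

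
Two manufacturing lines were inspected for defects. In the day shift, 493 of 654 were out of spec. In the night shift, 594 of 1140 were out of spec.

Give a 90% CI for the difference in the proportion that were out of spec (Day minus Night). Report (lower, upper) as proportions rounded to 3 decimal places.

(0.196, 0.270)

Sample proportions: 493/654 = 0.7538, 594/1140 = 0.5211.
Each SE is √(p̂(1−p̂)/n): √(0.7538·0.2462/654) = 0.01685 and √(0.5211·0.4789/1140) = 0.01480.
SE(p̂₁ − p̂₂) = √(SE₁² + SE₂²) = √(0.0002839225 + 0.00021904) = 0.02243, since the two samples are independent.
At 90% confidence z* = 1.645; margin = 1.645 × 0.02243 = 0.03690.
The difference is 0.7538 − 0.5211 = 0.2327, so the interval is 0.2327 ± 0.03690 = (0.196, 0.270).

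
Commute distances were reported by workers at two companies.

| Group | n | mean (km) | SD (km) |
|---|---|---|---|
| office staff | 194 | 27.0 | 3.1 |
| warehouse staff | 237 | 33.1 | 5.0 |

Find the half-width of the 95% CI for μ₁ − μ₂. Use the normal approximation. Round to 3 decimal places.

Standard errors of each mean: 3.1/√194 = 0.2226 and 5.0/√237 = 0.3248.
SE(x̄₁ − x̄₂) = √(0.2226² + 0.3248²) = 0.3938 for independent samples with unequal variances.
With z* = 1.960, the margin is 1.960 × 0.3938 = 0.7718.

0.772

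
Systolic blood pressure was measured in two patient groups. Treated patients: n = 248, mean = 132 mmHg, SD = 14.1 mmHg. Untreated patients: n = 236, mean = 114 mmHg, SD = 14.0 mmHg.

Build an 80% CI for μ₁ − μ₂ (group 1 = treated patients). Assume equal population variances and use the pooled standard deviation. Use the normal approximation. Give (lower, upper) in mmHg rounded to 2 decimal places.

(16.36, 19.64)

Pooled variance s_p² = [247·14.1² + 235·14.0²] / (248+236−2) = 197.4400, so s_p = 14.0513.
SE_diff = s_p·√(1/n₁ + 1/n₂) = 14.0513·√(1/248 + 1/236) = 1.2778.
z* = 1.282; margin = 1.282 × 1.2778 = 1.6381.
Difference = 132 − 114 = 18.0000.
18.0000 ± 1.6381 → (16.36, 19.64).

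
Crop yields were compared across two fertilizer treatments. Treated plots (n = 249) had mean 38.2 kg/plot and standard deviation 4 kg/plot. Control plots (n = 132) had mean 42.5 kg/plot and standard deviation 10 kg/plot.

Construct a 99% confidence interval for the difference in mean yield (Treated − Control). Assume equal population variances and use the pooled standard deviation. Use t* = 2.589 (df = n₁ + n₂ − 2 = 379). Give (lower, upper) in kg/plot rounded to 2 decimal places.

(-6.17, -2.43)

s_p = √[((n₁−1)s₁² + (n₂−1)s₂²)/(n₁+n₂−2)] = √[(248·4² + 131·10²)/379] = 6.7108.
SE = 6.7108·√(1/249 + 1/132) = 0.7225.
With t* = 2.589, margin = 2.589 × 0.7225 = 1.8706.
x̄₁ − x̄₂ = 38.2 − 42.5 = -4.3000; interval -4.3000 ± 1.8706 = (-6.17, -2.43).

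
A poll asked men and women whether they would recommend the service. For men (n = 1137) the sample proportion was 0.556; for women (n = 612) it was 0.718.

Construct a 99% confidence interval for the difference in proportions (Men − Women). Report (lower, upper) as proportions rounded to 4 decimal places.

(-0.2223, -0.1017)

The two standard errors are √(0.5560×0.4440/1137) = 0.01473 and √(0.7180×0.2820/612) = 0.01819.
Because the samples are independent, SE_diff = √(0.01473² + 0.01819²) = 0.02341.
Using z* = 2.576 for 99%, ME = 2.576 × 0.02341 = 0.06030.
p̂₁ − p̂₂ = -0.1620; interval -0.1620 ± 0.06030 gives (-0.2223, -0.1017).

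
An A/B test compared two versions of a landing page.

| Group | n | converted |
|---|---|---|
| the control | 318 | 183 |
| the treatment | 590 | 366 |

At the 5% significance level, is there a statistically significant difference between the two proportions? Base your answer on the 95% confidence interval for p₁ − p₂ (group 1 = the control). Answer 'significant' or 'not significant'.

p̂₁ = 183/318 = 0.5755 and p̂₂ = 366/590 = 0.6203.
SE₁ = √(p̂₁(1−p̂₁)/n₁) = √(0.5755·0.4245/318) = 0.02772; SE₂ = √(0.6203·0.3797/590) = 0.01998.
Independent samples: SE of the difference = √(SE₁² + SE₂²) = √(0.0007683984 + 0.0003992004) = 0.03417.
z* for 95% confidence is 1.960, so the margin of error is 1.960 × 0.03417 = 0.06697.
Point estimate p̂₁ − p̂₂ = 0.5755 − 0.6203 = -0.0448.
-0.0448 ± 0.06697 → (-0.11177, 0.02217).
The interval (-0.11177, 0.02217) contains 0, so the difference is not significant.

not significant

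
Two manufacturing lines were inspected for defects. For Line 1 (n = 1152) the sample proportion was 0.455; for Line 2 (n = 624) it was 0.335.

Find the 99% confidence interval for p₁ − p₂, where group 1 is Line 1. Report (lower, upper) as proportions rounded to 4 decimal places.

SE₁ = √(p̂₁(1−p̂₁)/n₁) = √(0.4550·0.5450/1152) = 0.01467; SE₂ = √(0.3350·0.6650/624) = 0.01889.
Independent samples: SE of the difference = √(SE₁² + SE₂²) = √(0.0002152089 + 0.0003568321) = 0.02392.
z* for 99% confidence is 2.576, so the margin of error is 2.576 × 0.02392 = 0.06162.
Point estimate p̂₁ − p̂₂ = 0.4550 − 0.3350 = 0.1200.
0.1200 ± 0.06162 → (0.0584, 0.1816).

(0.0584, 0.1816)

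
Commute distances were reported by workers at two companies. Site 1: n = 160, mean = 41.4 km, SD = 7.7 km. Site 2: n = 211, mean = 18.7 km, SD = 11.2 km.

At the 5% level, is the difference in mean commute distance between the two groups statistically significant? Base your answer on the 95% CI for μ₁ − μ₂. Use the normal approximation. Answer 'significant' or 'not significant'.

significant

Standard errors of each mean: 7.7/√160 = 0.6087 and 11.2/√211 = 0.7710.
SE(x̄₁ − x̄₂) = √(0.6087² + 0.7710²) = 0.9823 for independent samples with unequal variances.
With z* = 1.960, the margin is 1.960 × 0.9823 = 1.9253.
x̄₁ − x̄₂ = 41.4 − 18.7 = 22.7000; the interval is 22.7000 ± 1.9253 = (20.7747, 24.6253).
The interval (20.7747, 24.6253) does not contain 0, so the difference is significant.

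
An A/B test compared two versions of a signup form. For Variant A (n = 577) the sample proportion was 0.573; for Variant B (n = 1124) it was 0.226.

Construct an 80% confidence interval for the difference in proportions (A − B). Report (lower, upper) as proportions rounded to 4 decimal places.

(0.3161, 0.3779)

SE₁ = √(p̂₁(1−p̂₁)/n₁) = √(0.5730·0.4270/577) = 0.02059; SE₂ = √(0.2260·0.7740/1124) = 0.01248.
Independent samples: SE of the difference = √(SE₁² + SE₂²) = √(0.0004239481 + 0.0001557504) = 0.02408.
z* for 80% confidence is 1.282, so the margin of error is 1.282 × 0.02408 = 0.03087.
Point estimate p̂₁ − p̂₂ = 0.5730 − 0.2260 = 0.3470.
0.3470 ± 0.03087 → (0.3161, 0.3779).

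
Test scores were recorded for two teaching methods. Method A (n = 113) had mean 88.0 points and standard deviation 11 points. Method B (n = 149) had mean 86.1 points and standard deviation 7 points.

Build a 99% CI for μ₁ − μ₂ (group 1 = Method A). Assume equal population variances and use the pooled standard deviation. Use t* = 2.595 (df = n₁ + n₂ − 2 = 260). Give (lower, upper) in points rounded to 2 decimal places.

s_p = √[((n₁−1)s₁² + (n₂−1)s₂²)/(n₁+n₂−2)] = √[(112·11² + 148·7²)/260] = 8.9451.
SE = 8.9451·√(1/113 + 1/149) = 1.1158.
With t* = 2.595, margin = 2.595 × 1.1158 = 2.8955.
x̄₁ − x̄₂ = 88.0 − 86.1 = 1.9000; interval 1.9000 ± 2.8955 = (-1.00, 4.80).

(-1.00, 4.80)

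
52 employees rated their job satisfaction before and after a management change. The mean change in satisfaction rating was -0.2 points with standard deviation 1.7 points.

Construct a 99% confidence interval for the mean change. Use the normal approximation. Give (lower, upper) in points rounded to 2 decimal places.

(-0.81, 0.41)

This is a matched-pairs design, so SE = s_d/√n = 1.7/√52 = 0.2357.
Margin = 2.576 × 0.2357 = 0.6072; the interval is -0.2 ± 0.6072 = (-0.81, 0.41).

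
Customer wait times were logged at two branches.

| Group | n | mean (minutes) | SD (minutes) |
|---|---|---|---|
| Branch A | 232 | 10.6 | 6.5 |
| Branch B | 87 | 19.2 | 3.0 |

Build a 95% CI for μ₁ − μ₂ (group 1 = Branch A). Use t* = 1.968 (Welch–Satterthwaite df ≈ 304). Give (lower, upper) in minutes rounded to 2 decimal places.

Standard errors of each mean: 6.5/√232 = 0.4267 and 3.0/√87 = 0.3216.
SE(x̄₁ − x̄₂) = √(0.4267² + 0.3216²) = 0.5343 for independent samples with unequal variances.
With t* = 1.968, the margin is 1.968 × 0.5343 = 1.0515.
x̄₁ − x̄₂ = 10.6 − 19.2 = -8.6000; the interval is -8.6000 ± 1.0515 = (-9.65, -7.55).

(-9.65, -7.55)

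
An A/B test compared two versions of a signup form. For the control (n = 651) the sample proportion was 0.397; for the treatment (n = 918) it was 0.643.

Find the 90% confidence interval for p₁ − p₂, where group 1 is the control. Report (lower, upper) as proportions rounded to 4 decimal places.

Each SE is √(p̂(1−p̂)/n): √(0.3970·0.6030/651) = 0.01918 and √(0.6430·0.3570/918) = 0.01581.
SE(p̂₁ − p̂₂) = √(SE₁² + SE₂²) = √(0.0003678724 + 0.0002499561) = 0.02486, since the two samples are independent.
At 90% confidence z* = 1.645; margin = 1.645 × 0.02486 = 0.04089.
The difference is 0.3970 − 0.6430 = -0.2460, so the interval is -0.2460 ± 0.04089 = (-0.2869, -0.2051).

(-0.2869, -0.2051)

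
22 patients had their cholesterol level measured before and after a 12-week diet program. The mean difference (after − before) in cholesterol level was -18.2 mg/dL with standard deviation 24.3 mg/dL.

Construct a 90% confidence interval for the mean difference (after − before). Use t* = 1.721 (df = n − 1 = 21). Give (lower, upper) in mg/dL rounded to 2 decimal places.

Paired design: SE = s_d/√n = 24.3/√22 = 5.1808.
t* = 1.721; margin of error = 1.721 × 5.1808 = 8.9162.
-18.2 ± 8.9162 → (-27.12, -9.28).

(-27.12, -9.28)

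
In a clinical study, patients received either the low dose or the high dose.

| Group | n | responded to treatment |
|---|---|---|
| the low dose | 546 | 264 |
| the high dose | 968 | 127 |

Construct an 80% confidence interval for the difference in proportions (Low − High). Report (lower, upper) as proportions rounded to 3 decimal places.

(0.322, 0.383)

First, p̂₁ = 264/546 = 0.4835; p̂₂ = 127/968 = 0.1312.
The two standard errors are √(0.4835×0.5165/546) = 0.02139 and √(0.1312×0.8688/968) = 0.01085.
Because the samples are independent, SE_diff = √(0.02139² + 0.01085²) = 0.02398.
Using z* = 1.282 for 80%, ME = 1.282 × 0.02398 = 0.03074.
p̂₁ − p̂₂ = 0.3523; interval 0.3523 ± 0.03074 gives (0.322, 0.383).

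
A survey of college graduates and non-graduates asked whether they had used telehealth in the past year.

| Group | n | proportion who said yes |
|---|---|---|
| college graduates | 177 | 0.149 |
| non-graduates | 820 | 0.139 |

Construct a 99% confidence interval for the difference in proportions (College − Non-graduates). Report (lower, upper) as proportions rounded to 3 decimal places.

(-0.066, 0.086)

SE₁ = √(p̂₁(1−p̂₁)/n₁) = √(0.1490·0.8510/177) = 0.02677; SE₂ = √(0.1390·0.8610/820) = 0.01208.
Independent samples: SE of the difference = √(SE₁² + SE₂²) = √(0.0007166329 + 0.0001459264) = 0.02937.
z* for 99% confidence is 2.576, so the margin of error is 2.576 × 0.02937 = 0.07566.
Point estimate p̂₁ − p̂₂ = 0.1490 − 0.1390 = 0.0100.
0.0100 ± 0.07566 → (-0.066, 0.086).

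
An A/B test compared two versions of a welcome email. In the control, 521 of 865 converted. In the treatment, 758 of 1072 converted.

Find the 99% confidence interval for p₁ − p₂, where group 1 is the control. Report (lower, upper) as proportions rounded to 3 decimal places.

First, p̂₁ = 521/865 = 0.6023; p̂₂ = 758/1072 = 0.7071.
The two standard errors are √(0.6023×0.3977/865) = 0.01664 and √(0.7071×0.2929/1072) = 0.01390.
Because the samples are independent, SE_diff = √(0.01664² + 0.01390²) = 0.02168.
Using z* = 2.576 for 99%, ME = 2.576 × 0.02168 = 0.05585.
p̂₁ − p̂₂ = -0.1048; interval -0.1048 ± 0.05585 gives (-0.161, -0.049).

(-0.161, -0.049)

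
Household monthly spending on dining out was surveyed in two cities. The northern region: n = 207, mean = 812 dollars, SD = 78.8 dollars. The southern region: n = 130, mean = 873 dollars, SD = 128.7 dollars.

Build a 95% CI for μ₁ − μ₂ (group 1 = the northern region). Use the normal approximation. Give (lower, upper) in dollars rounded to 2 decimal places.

Standard errors of each mean: 78.8/√207 = 5.4770 and 128.7/√130 = 11.2877.
SE(x̄₁ − x̄₂) = √(5.4770² + 11.2877²) = 12.5463 for independent samples with unequal variances.
With z* = 1.960, the margin is 1.960 × 12.5463 = 24.5907.
x̄₁ − x̄₂ = 812 − 873 = -61.0000; the interval is -61.0000 ± 24.5907 = (-85.59, -36.41).

(-85.59, -36.41)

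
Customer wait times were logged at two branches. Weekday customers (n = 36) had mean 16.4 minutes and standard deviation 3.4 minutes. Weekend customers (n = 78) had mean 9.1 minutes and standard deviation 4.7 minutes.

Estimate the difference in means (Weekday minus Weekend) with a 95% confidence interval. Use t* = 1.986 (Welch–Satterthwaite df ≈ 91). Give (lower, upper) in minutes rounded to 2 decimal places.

Standard errors of each mean: 3.4/√36 = 0.5667 and 4.7/√78 = 0.5322.
SE(x̄₁ − x̄₂) = √(0.5667² + 0.5322²) = 0.7774 for independent samples with unequal variances.
With t* = 1.986, the margin is 1.986 × 0.7774 = 1.5439.
x̄₁ − x̄₂ = 16.4 − 9.1 = 7.3000; the interval is 7.3000 ± 1.5439 = (5.76, 8.84).

(5.76, 8.84)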